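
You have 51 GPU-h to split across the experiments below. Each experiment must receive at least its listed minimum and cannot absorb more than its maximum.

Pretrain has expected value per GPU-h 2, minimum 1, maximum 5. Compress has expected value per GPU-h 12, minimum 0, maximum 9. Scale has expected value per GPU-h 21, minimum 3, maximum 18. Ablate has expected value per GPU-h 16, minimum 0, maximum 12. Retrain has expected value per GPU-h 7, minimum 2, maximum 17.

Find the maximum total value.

757

Meeting every minimum uses 1+0+3+0+2 = 6 GPU-h, leaving 45.
Order the experiments by expected value per GPU-h: Scale 21 > Ablate 16 > Compress 12 > Retrain 7 > Pretrain 2.
Give Scale 15 more to hit its cap of 18 ; 30 left.
Give Ablate 12 more to hit its cap of 12 ; 18 left.
Compress: +9 to 9 (cap) ; 9 left.
Only 9 left; Retrain takes them to reach 11.
Total = 2×1 + 12×9 + 21×18 + 16×12 + 7×11 = 757.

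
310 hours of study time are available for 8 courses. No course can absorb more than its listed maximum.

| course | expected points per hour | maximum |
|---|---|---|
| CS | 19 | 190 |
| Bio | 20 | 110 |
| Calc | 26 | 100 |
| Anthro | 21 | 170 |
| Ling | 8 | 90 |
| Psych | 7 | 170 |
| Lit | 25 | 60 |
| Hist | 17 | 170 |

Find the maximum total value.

Order the courses by expected points per hour: Calc 26 > Lit 25 > Anthro 21 > Bio 20 > CS 19 > Hist 17 > Ling 8 > Psych 7.
Calc: +100 to 100 (cap) → 210 left.
Lit takes 60 to reach its cap of 60 → 150 left.
Anthro: +150 (room for 170) → 150. Pool exhausted.
Total = 26×100 + 21×150 + 25×60 = 7250.

7250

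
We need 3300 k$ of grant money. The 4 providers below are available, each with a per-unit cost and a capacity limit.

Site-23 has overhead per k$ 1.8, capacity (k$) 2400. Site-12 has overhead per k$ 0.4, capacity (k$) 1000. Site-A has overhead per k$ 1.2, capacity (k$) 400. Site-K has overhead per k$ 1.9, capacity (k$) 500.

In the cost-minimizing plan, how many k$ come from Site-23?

Use providers in increasing cost order.
Take 1000 from Site-12 at 0.4 ; need 2300 more.
Take 400 from Site-A at 1.2 ; need 1900 more.
Site-23 (1.8): take the remaining 1900 ; done.
Site-K: unused.

1900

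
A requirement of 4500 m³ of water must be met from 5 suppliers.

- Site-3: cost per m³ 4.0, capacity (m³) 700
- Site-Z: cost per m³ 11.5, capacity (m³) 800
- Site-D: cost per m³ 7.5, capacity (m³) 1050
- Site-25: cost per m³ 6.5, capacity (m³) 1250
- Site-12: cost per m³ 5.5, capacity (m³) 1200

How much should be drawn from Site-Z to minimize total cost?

Use suppliers in increasing cost order.
Site-3 at 4.0: take all 700 m³ — 3800 still needed.
Take 1200 from Site-12 at 5.5 — need 2600 more.
Site-25 at 6.5: take all 1250 m³ — 1350 still needed.
Site-D at 7.5: take all 1050 m³ — 300 still needed.
Site-Z (11.5): take the remaining 300 — done.

300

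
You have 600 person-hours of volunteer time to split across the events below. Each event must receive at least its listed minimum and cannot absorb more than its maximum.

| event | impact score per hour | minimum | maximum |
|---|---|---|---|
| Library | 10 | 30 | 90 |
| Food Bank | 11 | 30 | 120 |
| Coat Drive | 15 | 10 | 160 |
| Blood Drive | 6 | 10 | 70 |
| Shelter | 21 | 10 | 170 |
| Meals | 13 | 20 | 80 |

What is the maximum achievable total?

Meeting every minimum uses 30+30+10+10+10+20 = 110 person-hours, leaving 490.
Highest impact score per hour first: Shelter 21 > Coat Drive 15 > Meals 13 > Food Bank 11 > Library 10 > Blood Drive 6.
Shelter: +160 to 170 (cap) → 330 left.
Give Coat Drive 150 more to hit its cap of 160 → 180 left.
Meals: +60 to 80 (cap) → 120 left.
Food Bank: +90 to 120 (cap) → 30 left.
Library: +30 (room for 60) → 60. Pool exhausted.
Total = 10×60 + 11×120 + 15×160 + 6×10 + 21×170 + 13×80 = 8990.

8990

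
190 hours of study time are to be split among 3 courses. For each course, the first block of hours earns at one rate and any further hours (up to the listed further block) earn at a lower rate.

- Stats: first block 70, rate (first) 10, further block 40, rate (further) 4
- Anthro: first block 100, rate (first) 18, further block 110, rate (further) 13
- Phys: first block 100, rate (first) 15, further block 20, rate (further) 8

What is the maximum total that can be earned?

Rank every tier by rate: Anthro/tier1 18 > Phys/tier1 15 > Anthro/tier2 13 > Stats/tier1 10 > Phys/tier2 8 > Stats/tier2 4.
Anthro tier1 at 18: fill all 100 — 90 left.
Phys/tier1: +90 of 100 at 15; pool empty.
Total = 18×100 + 15×90 = 3150.

3150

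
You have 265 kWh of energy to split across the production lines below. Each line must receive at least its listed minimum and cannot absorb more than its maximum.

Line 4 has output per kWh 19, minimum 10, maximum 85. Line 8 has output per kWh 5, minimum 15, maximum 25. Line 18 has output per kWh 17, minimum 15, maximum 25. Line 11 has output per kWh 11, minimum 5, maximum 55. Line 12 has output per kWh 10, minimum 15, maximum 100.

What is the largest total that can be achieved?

3570

Meeting every minimum uses 10+15+15+5+15 = 60 kWh, leaving 205.
Rank by output per kWh: Line 4 19 > Line 18 17 > Line 11 11 > Line 12 10 > Line 8 5.
Give Line 4 75 more to hit its cap of 85 ; 130 left.
Line 18 takes 10 more to reach its cap of 25 ; 120 left.
Line 11: +50 to 55 (cap) ; 70 left.
Only 70 left; Line 12 takes them to reach 85.
Total = 19×85 + 5×15 + 17×25 + 11×55 + 10×85 = 3570.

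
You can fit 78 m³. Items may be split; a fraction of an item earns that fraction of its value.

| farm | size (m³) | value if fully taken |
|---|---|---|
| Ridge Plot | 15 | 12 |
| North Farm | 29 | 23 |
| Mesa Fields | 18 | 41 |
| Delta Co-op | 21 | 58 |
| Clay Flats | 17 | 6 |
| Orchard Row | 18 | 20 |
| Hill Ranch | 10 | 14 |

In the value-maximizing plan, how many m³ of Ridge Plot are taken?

11

Sort by value density: Delta Co-op 58/21≈2.76, Mesa Fields 41/18≈2.28, Hill Ranch 14/10≈1.4, Orchard Row 20/18≈1.11, Ridge Plot 12/15≈0.8, North Farm 23/29≈0.793, Clay Flats 6/17≈0.353.
All 21 m³ of Delta Co-op fit (value 58) ; 57 remain.
Mesa Fields: take in full, 18 m³ for value 41 ; 39 left.
Hill Ranch: take in full, 10 m³ for value 14 ; 29 left.
Take all of Orchard Row (18 m³, value 20) ; 11 m³ left.
Fill the last 11 m³ with part of Ridge Plot: 11/15 of it earns 8.8.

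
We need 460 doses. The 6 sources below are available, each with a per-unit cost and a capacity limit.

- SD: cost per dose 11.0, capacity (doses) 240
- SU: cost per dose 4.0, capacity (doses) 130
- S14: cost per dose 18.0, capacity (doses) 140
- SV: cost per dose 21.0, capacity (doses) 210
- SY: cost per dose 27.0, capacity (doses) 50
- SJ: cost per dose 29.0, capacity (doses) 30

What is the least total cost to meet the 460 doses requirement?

Use sources in increasing cost order.
Take 130 from SU at 4.0 ; need 330 more.
Take 240 from SD at 11.0 ; need 90 more.
Take 90 from S14 at 18.0 to finish.
SV, SY, SJ: unused.
Cost = 130×4.0 + 240×11.0 + 90×18.0 = 4780.

4780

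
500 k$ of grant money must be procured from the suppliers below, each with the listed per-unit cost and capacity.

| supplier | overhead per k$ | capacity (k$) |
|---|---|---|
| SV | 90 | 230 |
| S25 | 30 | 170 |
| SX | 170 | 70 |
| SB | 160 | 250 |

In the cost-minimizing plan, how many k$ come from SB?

Use suppliers in increasing cost order.
S25 at 30: take all 170 k$ — 330 still needed.
SV at 90: take all 230 k$ — 100 still needed.
SB (160): take the remaining 100 — done.
SX: unused.

100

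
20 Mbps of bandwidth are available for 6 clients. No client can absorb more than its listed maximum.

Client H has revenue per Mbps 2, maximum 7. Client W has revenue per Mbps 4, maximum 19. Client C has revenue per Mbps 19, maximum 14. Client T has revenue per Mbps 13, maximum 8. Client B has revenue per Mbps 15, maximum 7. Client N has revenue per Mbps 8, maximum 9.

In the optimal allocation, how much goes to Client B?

6

Rank by revenue per Mbps: Client C 19 > Client B 15 > Client T 13 > Client N 8 > Client W 4 > Client H 2.
Give Client C 14 to hit its cap of 14 — 6 left.
Only 6 left; Client B takes them to reach 6.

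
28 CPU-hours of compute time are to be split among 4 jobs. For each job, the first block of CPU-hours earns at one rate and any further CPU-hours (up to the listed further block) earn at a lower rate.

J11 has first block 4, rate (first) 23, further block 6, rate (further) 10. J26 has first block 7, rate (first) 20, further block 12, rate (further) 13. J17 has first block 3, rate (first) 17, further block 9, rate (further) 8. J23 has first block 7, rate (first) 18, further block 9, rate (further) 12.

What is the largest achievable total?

500

Rank every tier by rate: J11/first 23 > J26/first 20 > J23/first 18 > J17/first 17 > J26/second 13 > J23/second 12 > J11/second 10 > J17/second 8.
Fill J11 first block (4 at 23) → 24 left.
J26/first (20): +7 → 17 left.
J23/first (18): +7 → 10 left.
J17/first (17): +3 → 7 left.
J26 second at 13: only 7 left, fill 7.
Total = 23×4 + 20×7 + 18×7 + 17×3 + 13×7 = 500.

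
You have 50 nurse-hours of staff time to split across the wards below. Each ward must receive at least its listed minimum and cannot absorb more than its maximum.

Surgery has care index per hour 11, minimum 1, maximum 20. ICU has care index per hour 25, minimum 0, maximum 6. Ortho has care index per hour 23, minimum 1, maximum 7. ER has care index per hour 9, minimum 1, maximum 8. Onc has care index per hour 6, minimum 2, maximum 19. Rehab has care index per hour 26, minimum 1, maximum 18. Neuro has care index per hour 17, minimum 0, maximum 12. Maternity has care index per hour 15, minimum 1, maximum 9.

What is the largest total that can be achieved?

Meeting every minimum uses 1+0+1+1+2+1+0+1 = 7 nurse-hours, leaving 43.
Order the wards by care index per hour: Rehab 26 > ICU 25 > Ortho 23 > Neuro 17 > Maternity 15 > Surgery 11 > ER 9 > Onc 6.
Rehab: +17 to 18 (cap) → 26 left.
ICU: +6 to 6 (cap) → 20 left.
Ortho: +6 to 7 (cap) → 14 left.
Neuro takes 12 more to reach its cap of 12 → 2 left.
Only 2 left; Maternity takes them to reach 3.
Total = 11×1 + 25×6 + 23×7 + 9×1 + 6×2 + 26×18 + 17×12 + 15×3 = 1060.

1060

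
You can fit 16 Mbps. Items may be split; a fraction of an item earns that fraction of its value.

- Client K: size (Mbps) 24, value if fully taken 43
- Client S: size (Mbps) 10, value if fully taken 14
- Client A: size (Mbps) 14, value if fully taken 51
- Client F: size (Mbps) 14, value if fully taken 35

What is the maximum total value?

Sort by value density: Client A 51/14≈3.64, Client F 35/14≈2.5, Client K 43/24≈1.79, Client S 14/10≈1.4.
Take all of Client A (14 Mbps, value 51) ; 2 Mbps left.
Only 2 Mbps remain; take 2/14 of Client F for value 35×2/14 = 5.
Total value = 56.

56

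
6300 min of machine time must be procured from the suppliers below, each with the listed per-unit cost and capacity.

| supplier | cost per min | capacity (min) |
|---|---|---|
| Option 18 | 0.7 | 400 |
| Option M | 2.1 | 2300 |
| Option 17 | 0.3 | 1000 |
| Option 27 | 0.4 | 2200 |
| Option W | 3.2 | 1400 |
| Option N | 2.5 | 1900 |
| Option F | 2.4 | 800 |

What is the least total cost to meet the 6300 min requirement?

Cheapest first:
Option 17 (0.3): use full 1000 → 5300 min to go.
Take 2200 from Option 27 at 0.4 → need 3100 more.
Option 18 (0.7): use full 400 → 2700 min to go.
Take 2300 from Option M at 2.1 → need 400 more.
Option F at 2.4: take 400 of its 800 → requirement met.
Option N, Option W: unused.
Cost = 1000×0.3 + 2200×0.4 + 400×0.7 + 2300×2.1 + 400×2.4 = 7250.

7250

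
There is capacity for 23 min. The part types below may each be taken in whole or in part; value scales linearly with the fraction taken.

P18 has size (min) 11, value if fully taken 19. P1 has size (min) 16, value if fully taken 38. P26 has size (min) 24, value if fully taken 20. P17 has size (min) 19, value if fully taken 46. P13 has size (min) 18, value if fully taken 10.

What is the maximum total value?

Sort by value density: P17 46/19≈2.42, P1 38/16≈2.38, P18 19/11≈1.73, P26 20/24≈0.833, P13 10/18≈0.556.
P17: take in full, 19 min for value 46 → 4 left.
4 min left: a 4/16 share of P1 gives 38×4/16 = 9.5.
Total value = 55.5.

55.5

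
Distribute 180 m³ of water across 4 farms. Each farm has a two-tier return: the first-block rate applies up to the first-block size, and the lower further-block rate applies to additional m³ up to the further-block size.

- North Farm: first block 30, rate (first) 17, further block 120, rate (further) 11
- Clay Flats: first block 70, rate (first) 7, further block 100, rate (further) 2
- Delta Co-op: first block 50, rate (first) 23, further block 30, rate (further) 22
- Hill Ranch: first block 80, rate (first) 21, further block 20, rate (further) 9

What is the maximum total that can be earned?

3830

Order all 8 blocks by rate: Delta Co-op/first 23 > Delta Co-op/second 22 > Hill Ranch/first 21 > North Farm/first 17 > North Farm/second 11 > Hill Ranch/second 9 > Clay Flats/first 7 > Clay Flats/second 2.
Delta Co-op first at 23: fill all 50 ; 130 left.
Delta Co-op second at 22: fill all 30 ; 100 left.
Hill Ranch first at 21: fill all 80 ; 20 left.
North Farm first at 17: only 20 left, fill 20.
Total = 23×50 + 22×30 + 21×80 + 17×20 = 3830.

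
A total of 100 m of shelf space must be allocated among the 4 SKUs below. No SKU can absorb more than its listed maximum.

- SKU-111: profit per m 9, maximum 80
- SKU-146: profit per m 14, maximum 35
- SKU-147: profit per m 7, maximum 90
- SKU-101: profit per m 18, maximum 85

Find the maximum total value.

Rank by profit per m: SKU-101 18 > SKU-146 14 > SKU-111 9 > SKU-147 7.
Give SKU-101 85 to hit its cap of 85 — 15 left.
SKU-146: +15 (room for 35) → 15. Pool exhausted.
Total = 14×15 + 18×85 = 1740.

1740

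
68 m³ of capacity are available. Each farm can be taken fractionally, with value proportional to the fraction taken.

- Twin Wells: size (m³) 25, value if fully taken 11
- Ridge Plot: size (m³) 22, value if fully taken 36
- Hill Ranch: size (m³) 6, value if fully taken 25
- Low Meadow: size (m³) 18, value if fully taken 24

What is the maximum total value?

94.68

Rank by value-to-size ratio: Hill Ranch 25/6≈4.17, Ridge Plot 36/22≈1.64, Low Meadow 24/18≈1.33, Twin Wells 11/25≈0.44.
Take all of Hill Ranch (6 m³, value 25) → 62 m³ left.
Ridge Plot: take in full, 22 m³ for value 36 → 40 left.
Low Meadow: take in full, 18 m³ for value 24 → 22 left.
Only 22 m³ remain; take 22/25 of Twin Wells for value 11×22/25 = 9.68.
Total value = 94.68.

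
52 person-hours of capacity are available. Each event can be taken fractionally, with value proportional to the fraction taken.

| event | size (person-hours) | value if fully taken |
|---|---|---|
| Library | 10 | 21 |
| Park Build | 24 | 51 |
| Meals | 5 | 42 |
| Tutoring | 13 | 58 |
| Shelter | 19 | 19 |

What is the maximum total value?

Sort by value density: Meals 42/5≈8.4, Tutoring 58/13≈4.46, Park Build 51/24≈2.12, Library 21/10≈2.1, Shelter 19/19≈1.
Take all of Meals (5 person-hours, value 42) — 47 person-hours left.
Take all of Tutoring (13 person-hours, value 58) — 34 person-hours left.
Park Build: take in full, 24 person-hours for value 51 — 10 left.
Library: take in full, 10 person-hours for value 21 — 0 left.
Total value = 172.

172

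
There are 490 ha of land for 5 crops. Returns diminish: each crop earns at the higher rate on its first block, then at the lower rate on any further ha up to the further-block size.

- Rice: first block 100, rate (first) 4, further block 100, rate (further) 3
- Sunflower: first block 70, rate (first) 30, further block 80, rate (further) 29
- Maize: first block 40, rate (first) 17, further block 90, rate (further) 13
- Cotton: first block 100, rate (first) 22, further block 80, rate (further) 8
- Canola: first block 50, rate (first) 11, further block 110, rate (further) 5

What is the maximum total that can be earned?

Treat each block as its own option and order by rate: Sunflower/first 30 > Sunflower/second 29 > Cotton/first 22 > Maize/first 17 > Maize/second 13 > Canola/first 11 > Cotton/second 8 > Canola/second 5 > Rice/first 4 > Rice/second 3.
Sunflower/first (30): +70 — 420 left.
Sunflower/second (29): +80 — 340 left.
Cotton first at 22: fill all 100 — 240 left.
Fill Maize first block (40 at 17) — 200 left.
Fill Maize second block (90 at 13) — 110 left.
Canola first at 11: fill all 50 — 60 left.
Cotton second at 8: only 60 left, fill 60.
Total = 30×70 + 29×80 + 22×100 + 17×40 + 13×90 + 11×50 + 8×60 = 9500.

9500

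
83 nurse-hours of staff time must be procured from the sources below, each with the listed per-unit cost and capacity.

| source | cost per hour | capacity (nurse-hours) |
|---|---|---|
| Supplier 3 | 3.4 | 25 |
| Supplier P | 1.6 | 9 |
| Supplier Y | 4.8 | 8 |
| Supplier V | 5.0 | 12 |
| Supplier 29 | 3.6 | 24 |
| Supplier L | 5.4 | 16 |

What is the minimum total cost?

Use sources in increasing cost order.
Supplier P at 1.6: take all 9 nurse-hours ; 74 still needed.
Supplier 3 at 3.4: take all 25 nurse-hours ; 49 still needed.
Take 24 from Supplier 29 at 3.6 ; need 25 more.
Supplier Y at 4.8: take all 8 nurse-hours ; 17 still needed.
Supplier V (5.0): use full 12 ; 5 nurse-hours to go.
Take 5 from Supplier L at 5.4 to finish.
Cost = 9×1.6 + 25×3.4 + 24×3.6 + 8×4.8 + 12×5.0 + 5×5.4 = 311.2.

311.2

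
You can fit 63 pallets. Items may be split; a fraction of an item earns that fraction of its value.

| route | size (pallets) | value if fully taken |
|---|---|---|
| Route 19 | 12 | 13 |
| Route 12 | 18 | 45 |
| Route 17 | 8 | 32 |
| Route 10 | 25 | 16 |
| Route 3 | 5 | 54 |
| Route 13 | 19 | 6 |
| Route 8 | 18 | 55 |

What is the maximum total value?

Sort by value density: Route 3 54/5≈10.8, Route 17 32/8≈4, Route 8 55/18≈3.06, Route 12 45/18≈2.5, Route 19 13/12≈1.08, Route 10 16/25≈0.64, Route 13 6/19≈0.316.
Take all of Route 3 (5 pallets, value 54) → 58 pallets left.
All 8 pallets of Route 17 fit (value 32) → 50 remain.
Take all of Route 8 (18 pallets, value 55) → 32 pallets left.
All 18 pallets of Route 12 fit (value 45) → 14 remain.
Take all of Route 19 (12 pallets, value 13) → 2 pallets left.
Fill the last 2 pallets with part of Route 10: 2/25 of it earns 1.28.
Total value = 200.28.

200.28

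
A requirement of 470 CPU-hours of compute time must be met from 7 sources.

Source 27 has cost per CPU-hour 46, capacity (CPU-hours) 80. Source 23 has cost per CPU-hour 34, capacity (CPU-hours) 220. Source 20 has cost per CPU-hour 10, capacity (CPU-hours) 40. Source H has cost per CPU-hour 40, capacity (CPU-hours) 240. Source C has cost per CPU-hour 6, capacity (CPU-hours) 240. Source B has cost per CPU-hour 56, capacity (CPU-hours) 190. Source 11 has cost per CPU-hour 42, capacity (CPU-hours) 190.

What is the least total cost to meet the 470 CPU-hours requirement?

8300

Fill from the cheapest source first.
Take 240 from Source C at 6 ; need 230 more.
Take 40 from Source 20 at 10 ; need 190 more.
Source 23 at 34: take 190 of its 220 ; requirement met.
Source H, Source 11, Source 27, Source B: unused.
Cost = 240×6 + 40×10 + 190×34 = 8300.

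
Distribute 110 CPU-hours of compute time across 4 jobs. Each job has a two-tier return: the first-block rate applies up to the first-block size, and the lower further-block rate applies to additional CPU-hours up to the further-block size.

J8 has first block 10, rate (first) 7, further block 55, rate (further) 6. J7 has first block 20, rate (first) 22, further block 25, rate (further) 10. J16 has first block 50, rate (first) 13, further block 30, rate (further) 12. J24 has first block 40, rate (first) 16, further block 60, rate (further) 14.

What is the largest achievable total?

Rank every tier by rate: J7/first 22 > J24/first 16 > J24/second 14 > J16/first 13 > J16/second 12 > J7/second 10 > J8/first 7 > J8/second 6.
Fill J7 first block (20 at 22) ; 90 left.
J24/first (16): +40 ; 50 left.
J24/second: +50 of 60 at 14; pool empty.
Total = 22×20 + 16×40 + 14×50 = 1780.

1780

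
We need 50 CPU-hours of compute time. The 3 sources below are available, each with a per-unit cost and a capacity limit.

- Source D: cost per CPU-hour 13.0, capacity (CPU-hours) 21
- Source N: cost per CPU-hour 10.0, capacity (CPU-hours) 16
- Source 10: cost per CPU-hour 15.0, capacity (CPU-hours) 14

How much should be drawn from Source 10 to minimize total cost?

Use sources in increasing cost order.
Take 16 from Source N at 10.0 ; need 34 more.
Source D at 13.0: take all 21 CPU-hours ; 13 still needed.
Take 13 from Source 10 at 15.0 to finish.

13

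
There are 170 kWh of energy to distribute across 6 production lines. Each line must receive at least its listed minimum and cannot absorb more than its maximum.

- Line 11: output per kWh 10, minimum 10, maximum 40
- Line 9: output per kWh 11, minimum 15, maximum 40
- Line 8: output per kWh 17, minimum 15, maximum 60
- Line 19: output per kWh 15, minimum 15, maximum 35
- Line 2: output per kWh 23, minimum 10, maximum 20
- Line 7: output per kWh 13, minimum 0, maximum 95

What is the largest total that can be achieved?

2660

Meeting every minimum uses 10+15+15+15+10+0 = 65 kWh, leaving 105.
Highest output per kWh first: Line 2 23 > Line 8 17 > Line 19 15 > Line 7 13 > Line 9 11 > Line 11 10.
Give Line 2 10 more to hit its cap of 20 → 95 left.
Give Line 8 45 more to hit its cap of 60 → 50 left.
Give Line 19 20 more to hit its cap of 35 → 30 left.
Only 30 left; Line 7 takes them to reach 30.
Total = 10×10 + 11×15 + 17×60 + 15×35 + 23×20 + 13×30 = 2660.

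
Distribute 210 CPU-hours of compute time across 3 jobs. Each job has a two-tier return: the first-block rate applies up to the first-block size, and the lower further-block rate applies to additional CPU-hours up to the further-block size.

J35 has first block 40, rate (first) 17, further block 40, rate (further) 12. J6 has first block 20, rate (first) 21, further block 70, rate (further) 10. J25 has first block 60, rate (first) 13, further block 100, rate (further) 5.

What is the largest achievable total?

2860

Rank every tier by rate: J6/T1 21 > J35/T1 17 > J25/T1 13 > J35/T2 12 > J6/T2 10 > J25/T2 5.
J6 T1 at 21: fill all 20 → 190 left.
Fill J35 T1 block (40 at 17) → 150 left.
J25 T1 at 13: fill all 60 → 90 left.
J35 T2 at 12: fill all 40 → 50 left.
50 remain; put them into J6 T2 at 10.
Total = 21×20 + 17×40 + 13×60 + 12×40 + 10×50 = 2860.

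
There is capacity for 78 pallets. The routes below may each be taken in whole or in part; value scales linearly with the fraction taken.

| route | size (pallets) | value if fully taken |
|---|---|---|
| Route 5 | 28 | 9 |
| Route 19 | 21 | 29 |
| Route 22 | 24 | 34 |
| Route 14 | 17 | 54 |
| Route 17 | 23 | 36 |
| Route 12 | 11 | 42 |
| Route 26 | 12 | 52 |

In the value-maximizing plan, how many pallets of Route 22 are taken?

Sort by value density: Route 26 52/12≈4.33, Route 12 42/11≈3.82, Route 14 54/17≈3.18, Route 17 36/23≈1.57, Route 22 34/24≈1.42, Route 19 29/21≈1.38, Route 5 9/28≈0.321.
Route 26: take in full, 12 pallets for value 52 — 66 left.
Take all of Route 12 (11 pallets, value 42) — 55 pallets left.
Route 14: take in full, 17 pallets for value 54 — 38 left.
Route 17: take in full, 23 pallets for value 36 — 15 left.
Fill the last 15 pallets with part of Route 22: 15/24 of it earns 21.25.

15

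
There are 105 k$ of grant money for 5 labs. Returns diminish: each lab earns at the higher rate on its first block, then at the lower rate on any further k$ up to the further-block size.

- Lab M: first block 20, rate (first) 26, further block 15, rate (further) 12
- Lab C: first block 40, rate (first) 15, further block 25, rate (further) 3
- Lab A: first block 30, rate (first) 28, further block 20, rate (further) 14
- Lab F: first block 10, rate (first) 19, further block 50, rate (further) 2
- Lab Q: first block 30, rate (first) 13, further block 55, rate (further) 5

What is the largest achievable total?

2220

Treat each block as its own option and order by rate: Lab A/T1 28 > Lab M/T1 26 > Lab F/T1 19 > Lab C/T1 15 > Lab A/T2 14 > Lab Q/T1 13 > Lab M/T2 12 > Lab Q/T2 5 > Lab C/T2 3 > Lab F/T2 2.
Lab A/T1 (28): +30 — 75 left.
Lab M T1 at 26: fill all 20 — 55 left.
Fill Lab F T1 block (10 at 19) — 45 left.
Lab C/T1 (15): +40 — 5 left.
Lab A T2 at 14: only 5 left, fill 5.
Total = 28×30 + 26×20 + 19×10 + 15×40 + 14×5 = 2220.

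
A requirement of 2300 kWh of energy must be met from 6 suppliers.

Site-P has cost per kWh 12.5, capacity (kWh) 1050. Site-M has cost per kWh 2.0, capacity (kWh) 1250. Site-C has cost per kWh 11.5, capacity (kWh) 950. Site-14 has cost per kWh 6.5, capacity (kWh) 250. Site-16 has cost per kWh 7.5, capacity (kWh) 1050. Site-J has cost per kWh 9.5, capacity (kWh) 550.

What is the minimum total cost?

10125

Fill from the cheapest supplier first.
Site-M at 2.0: take all 1250 kWh → 1050 still needed.
Site-14 at 6.5: take all 250 kWh → 800 still needed.
Site-16 at 7.5: take 800 of its 1050 → requirement met.
Site-J, Site-C, Site-P: unused.
Cost = 1250×2.0 + 250×6.5 + 800×7.5 = 10125.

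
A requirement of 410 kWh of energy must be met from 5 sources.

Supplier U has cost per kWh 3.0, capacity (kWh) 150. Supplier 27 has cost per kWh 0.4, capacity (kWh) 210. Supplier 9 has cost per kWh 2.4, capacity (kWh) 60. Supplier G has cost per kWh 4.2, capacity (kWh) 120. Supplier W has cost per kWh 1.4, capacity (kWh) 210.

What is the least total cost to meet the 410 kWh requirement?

Cheapest first:
Supplier 27 at 0.4: take all 210 kWh — 200 still needed.
Supplier W at 1.4: take 200 of its 210 — requirement met.
Supplier 9, Supplier U, Supplier G: unused.
Cost = 210×0.4 + 200×1.4 = 364.

364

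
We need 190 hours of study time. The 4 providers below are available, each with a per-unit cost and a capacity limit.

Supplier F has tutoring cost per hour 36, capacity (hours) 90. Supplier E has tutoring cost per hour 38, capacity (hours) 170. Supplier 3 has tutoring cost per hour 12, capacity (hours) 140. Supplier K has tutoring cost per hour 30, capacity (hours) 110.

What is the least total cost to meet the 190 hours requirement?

Cheapest first:
Take 140 from Supplier 3 at 12 → need 50 more.
Supplier K at 30: take 50 of its 110 → requirement met.
Supplier F, Supplier E: unused.
Cost = 140×12 + 50×30 = 3180.

3180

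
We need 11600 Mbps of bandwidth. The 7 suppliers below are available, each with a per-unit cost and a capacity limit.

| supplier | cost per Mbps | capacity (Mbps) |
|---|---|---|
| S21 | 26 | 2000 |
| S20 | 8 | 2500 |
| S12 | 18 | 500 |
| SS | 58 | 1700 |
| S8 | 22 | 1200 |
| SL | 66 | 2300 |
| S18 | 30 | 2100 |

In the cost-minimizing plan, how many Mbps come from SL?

Fill from the cheapest supplier first.
S20 (8): use full 2500 → 9100 Mbps to go.
Take 500 from S12 at 18 → need 8600 more.
S8 at 22: take all 1200 Mbps → 7400 still needed.
S21 at 26: take all 2000 Mbps → 5400 still needed.
Take 2100 from S18 at 30 → need 3300 more.
Take 1700 from SS at 58 → need 1600 more.
Take 1600 from SL at 66 to finish.

1600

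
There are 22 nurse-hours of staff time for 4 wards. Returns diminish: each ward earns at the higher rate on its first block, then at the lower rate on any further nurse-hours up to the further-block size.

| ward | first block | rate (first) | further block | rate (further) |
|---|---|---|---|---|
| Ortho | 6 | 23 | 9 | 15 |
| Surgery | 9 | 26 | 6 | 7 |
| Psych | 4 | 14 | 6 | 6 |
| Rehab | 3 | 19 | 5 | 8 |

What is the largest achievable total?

489

Treat each block as its own option and order by rate: Surgery/tier1 26 > Ortho/tier1 23 > Rehab/tier1 19 > Ortho/tier2 15 > Psych/tier1 14 > Rehab/tier2 8 > Surgery/tier2 7 > Psych/tier2 6.
Surgery tier1 at 26: fill all 9 → 13 left.
Fill Ortho tier1 block (6 at 23) → 7 left.
Rehab/tier1 (19): +3 → 4 left.
Ortho tier2 at 15: only 4 left, fill 4.
Total = 26×9 + 23×6 + 19×3 + 15×4 = 489.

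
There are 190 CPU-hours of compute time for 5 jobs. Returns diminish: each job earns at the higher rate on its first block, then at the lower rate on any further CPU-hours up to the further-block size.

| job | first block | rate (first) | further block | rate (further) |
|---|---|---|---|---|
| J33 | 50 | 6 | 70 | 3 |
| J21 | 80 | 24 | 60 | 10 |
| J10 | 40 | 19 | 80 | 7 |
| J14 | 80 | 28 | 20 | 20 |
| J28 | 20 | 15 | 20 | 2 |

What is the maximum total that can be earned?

4750

Rank every tier by rate: J14/first 28 > J21/first 24 > J14/second 20 > J10/first 19 > J28/first 15 > J21/second 10 > J10/second 7 > J33/first 6 > J33/second 3 > J28/second 2.
Fill J14 first block (80 at 28) ; 110 left.
Fill J21 first block (80 at 24) ; 30 left.
J14 second at 20: fill all 20 ; 10 left.
J10/first: +10 of 40 at 19; pool empty.
Total = 28×80 + 24×80 + 20×20 + 19×10 = 4750.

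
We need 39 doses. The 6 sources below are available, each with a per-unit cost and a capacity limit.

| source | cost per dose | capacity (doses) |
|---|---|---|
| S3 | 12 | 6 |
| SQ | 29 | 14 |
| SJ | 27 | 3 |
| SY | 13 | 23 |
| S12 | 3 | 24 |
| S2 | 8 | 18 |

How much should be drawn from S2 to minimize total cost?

Use sources in increasing cost order.
Take 24 from S12 at 3 ; need 15 more.
Take 15 from S2 at 8 to finish.
S3, SY, SJ, SQ: unused.

15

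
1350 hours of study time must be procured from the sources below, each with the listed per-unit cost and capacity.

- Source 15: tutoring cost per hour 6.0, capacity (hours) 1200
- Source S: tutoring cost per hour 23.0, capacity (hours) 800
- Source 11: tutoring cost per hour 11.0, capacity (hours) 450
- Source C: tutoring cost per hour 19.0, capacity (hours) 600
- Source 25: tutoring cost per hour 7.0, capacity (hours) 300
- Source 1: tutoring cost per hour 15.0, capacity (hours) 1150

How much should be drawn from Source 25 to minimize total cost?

Fill from the cheapest source first.
Source 15 at 6.0: take all 1200 hours — 150 still needed.
Source 25 (7.0): take the remaining 150 — done.
Source 11, Source 1, Source C, Source S: unused.

150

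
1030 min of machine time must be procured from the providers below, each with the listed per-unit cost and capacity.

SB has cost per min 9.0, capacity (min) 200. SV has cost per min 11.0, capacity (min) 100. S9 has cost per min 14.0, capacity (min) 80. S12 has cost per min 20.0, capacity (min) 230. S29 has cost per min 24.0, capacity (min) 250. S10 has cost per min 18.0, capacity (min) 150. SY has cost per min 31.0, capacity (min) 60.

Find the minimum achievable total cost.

17940

Fill from the cheapest provider first.
SB at 9.0: take all 200 min ; 830 still needed.
SV at 11.0: take all 100 min ; 730 still needed.
Take 80 from S9 at 14.0 ; need 650 more.
Take 150 from S10 at 18.0 ; need 500 more.
S12 at 20.0: take all 230 min ; 270 still needed.
S29 at 24.0: take all 250 min ; 20 still needed.
SY at 31.0: take 20 of its 60 ; requirement met.
Cost = 200×9.0 + 100×11.0 + 80×14.0 + 150×18.0 + 230×20.0 + 250×24.0 + 20×31.0 = 17940.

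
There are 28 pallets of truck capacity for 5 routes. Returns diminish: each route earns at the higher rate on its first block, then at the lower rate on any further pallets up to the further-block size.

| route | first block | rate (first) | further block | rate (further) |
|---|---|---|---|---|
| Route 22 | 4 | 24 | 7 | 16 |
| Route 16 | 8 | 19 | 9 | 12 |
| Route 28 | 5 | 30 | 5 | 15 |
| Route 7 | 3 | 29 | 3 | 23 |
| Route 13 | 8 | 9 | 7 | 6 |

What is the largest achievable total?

Order all 10 blocks by rate: Route 28/tier1 30 > Route 7/tier1 29 > Route 22/tier1 24 > Route 7/tier2 23 > Route 16/tier1 19 > Route 22/tier2 16 > Route 28/tier2 15 > Route 16/tier2 12 > Route 13/tier1 9 > Route 13/tier2 6.
Fill Route 28 tier1 block (5 at 30) → 23 left.
Fill Route 7 tier1 block (3 at 29) → 20 left.
Route 22/tier1 (24): +4 → 16 left.
Route 7/tier2 (23): +3 → 13 left.
Route 16 tier1 at 19: fill all 8 → 5 left.
Route 22 tier2 at 16: only 5 left, fill 5.
Total = 30×5 + 29×3 + 24×4 + 23×3 + 19×8 + 16×5 = 634.

634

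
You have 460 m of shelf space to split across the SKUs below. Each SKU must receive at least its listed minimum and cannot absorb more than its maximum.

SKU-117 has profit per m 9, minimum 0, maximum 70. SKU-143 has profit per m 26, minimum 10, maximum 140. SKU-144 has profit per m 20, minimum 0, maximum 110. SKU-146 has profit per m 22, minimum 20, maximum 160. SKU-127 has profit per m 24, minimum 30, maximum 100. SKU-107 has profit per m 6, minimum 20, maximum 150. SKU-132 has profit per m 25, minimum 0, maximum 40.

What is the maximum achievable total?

10680

Meeting every minimum uses 0+10+0+20+30+20+0 = 80 m, leaving 380.
Highest profit per m first: SKU-143 26 > SKU-132 25 > SKU-127 24 > SKU-146 22 > SKU-144 20 > SKU-117 9 > SKU-107 6.
Give SKU-143 130 more to hit its cap of 140 ; 250 left.
Give SKU-132 40 more to hit its cap of 40 ; 210 left.
SKU-127: +70 to 100 (cap) ; 140 left.
SKU-146 takes 140 more to reach its cap of 160 ; 0 left.
Total = 26×140 + 22×160 + 24×100 + 6×20 + 25×40 = 10680.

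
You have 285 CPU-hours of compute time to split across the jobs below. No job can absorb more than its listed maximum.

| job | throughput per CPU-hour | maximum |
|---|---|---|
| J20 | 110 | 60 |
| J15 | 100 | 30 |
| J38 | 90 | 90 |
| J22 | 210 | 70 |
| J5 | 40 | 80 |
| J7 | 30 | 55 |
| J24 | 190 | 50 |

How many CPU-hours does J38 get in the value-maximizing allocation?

Highest throughput per CPU-hour first: J22 210 > J24 190 > J20 110 > J15 100 > J38 90 > J5 40 > J7 30.
J22 takes 70 to reach its cap of 70 — 215 left.
Give J24 50 to hit its cap of 50 — 165 left.
J20 takes 60 to reach its cap of 60 — 105 left.
Give J15 30 to hit its cap of 30 — 75 left.
Only 75 left; J38 takes them to reach 75.

75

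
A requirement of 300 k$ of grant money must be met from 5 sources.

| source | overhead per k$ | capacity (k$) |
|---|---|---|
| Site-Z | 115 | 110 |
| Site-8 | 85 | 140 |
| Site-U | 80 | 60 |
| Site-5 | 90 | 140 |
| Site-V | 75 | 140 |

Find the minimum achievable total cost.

Use sources in increasing cost order.
Site-V at 75: take all 140 k$ — 160 still needed.
Site-U at 80: take all 60 k$ — 100 still needed.
Take 100 from Site-8 at 85 to finish.
Site-5, Site-Z: unused.
Cost = 140×75 + 60×80 + 100×85 = 23800.

23800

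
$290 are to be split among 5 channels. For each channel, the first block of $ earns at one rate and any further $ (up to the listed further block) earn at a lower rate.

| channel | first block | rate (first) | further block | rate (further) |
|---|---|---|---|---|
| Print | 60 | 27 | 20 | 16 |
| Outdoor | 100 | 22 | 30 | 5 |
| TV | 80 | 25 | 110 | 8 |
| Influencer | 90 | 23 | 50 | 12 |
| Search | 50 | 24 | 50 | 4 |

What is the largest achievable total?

7110

Treat each block as its own option and order by rate: Print/first 27 > TV/first 25 > Search/first 24 > Influencer/first 23 > Outdoor/first 22 > Print/second 16 > Influencer/second 12 > TV/second 8 > Outdoor/second 5 > Search/second 4.
Fill Print first block (60 at 27) — 230 left.
Fill TV first block (80 at 25) — 150 left.
Fill Search first block (50 at 24) — 100 left.
Influencer/first (23): +90 — 10 left.
Outdoor/first: +10 of 100 at 22; pool empty.
Total = 27×60 + 25×80 + 24×50 + 23×90 + 22×10 = 7110.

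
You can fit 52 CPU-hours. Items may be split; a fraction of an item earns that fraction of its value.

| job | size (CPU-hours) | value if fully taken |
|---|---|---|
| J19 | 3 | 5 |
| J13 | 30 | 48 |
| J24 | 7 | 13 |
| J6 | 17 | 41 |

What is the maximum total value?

Rank by value-to-size ratio: J6 41/17≈2.41, J24 13/7≈1.86, J19 5/3≈1.67, J13 48/30≈1.6.
J6: take in full, 17 CPU-hours for value 41 ; 35 left.
All 7 CPU-hours of J24 fit (value 13) ; 28 remain.
All 3 CPU-hours of J19 fit (value 5) ; 25 remain.
Fill the last 25 CPU-hours with part of J13: 25/30 of it earns 40.
Total value = 99.

99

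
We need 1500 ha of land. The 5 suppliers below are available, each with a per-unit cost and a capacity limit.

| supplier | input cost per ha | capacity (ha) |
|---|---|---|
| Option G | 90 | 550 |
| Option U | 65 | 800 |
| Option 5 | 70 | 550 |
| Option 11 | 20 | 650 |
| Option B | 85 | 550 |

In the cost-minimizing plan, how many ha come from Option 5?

Fill from the cheapest supplier first.
Take 650 from Option 11 at 20 ; need 850 more.
Option U at 65: take all 800 ha ; 50 still needed.
Option 5 (70): take the remaining 50 ; done.
Option B, Option G: unused.

50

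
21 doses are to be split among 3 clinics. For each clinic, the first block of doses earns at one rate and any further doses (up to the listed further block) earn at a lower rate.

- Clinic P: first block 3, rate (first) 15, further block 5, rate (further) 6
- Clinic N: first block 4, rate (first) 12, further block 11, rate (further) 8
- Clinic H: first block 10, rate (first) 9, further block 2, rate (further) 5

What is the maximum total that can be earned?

215

Treat each block as its own option and order by rate: Clinic P/first 15 > Clinic N/first 12 > Clinic H/first 9 > Clinic N/second 8 > Clinic P/second 6 > Clinic H/second 5.
Clinic P/first (15): +3 — 18 left.
Clinic N/first (12): +4 — 14 left.
Clinic H/first (9): +10 — 4 left.
Clinic N/second: +4 of 11 at 8; pool empty.
Total = 15×3 + 12×4 + 9×10 + 8×4 = 215.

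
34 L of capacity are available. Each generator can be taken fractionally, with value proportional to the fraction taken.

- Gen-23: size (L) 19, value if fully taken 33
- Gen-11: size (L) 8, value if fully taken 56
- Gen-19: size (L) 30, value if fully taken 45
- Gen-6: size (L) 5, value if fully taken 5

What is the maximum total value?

Best value per unit of size first: Gen-11 56/8≈7, Gen-23 33/19≈1.74, Gen-19 45/30≈1.5, Gen-6 5/5≈1.
Gen-11: take in full, 8 L for value 56 → 26 left.
Take all of Gen-23 (19 L, value 33) → 7 L left.
Only 7 L remain; take 7/30 of Gen-19 for value 45×7/30 = 10.5.
Total value = 99.5.

99.5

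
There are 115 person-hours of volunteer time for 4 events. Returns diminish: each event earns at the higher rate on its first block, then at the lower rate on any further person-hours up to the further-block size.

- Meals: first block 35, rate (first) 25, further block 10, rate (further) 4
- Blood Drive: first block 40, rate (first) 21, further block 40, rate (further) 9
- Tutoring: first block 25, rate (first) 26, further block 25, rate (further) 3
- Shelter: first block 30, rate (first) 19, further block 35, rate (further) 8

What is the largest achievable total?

2650

Treat each block as its own option and order by rate: Tutoring/tier1 26 > Meals/tier1 25 > Blood Drive/tier1 21 > Shelter/tier1 19 > Blood Drive/tier2 9 > Shelter/tier2 8 > Meals/tier2 4 > Tutoring/tier2 3.
Fill Tutoring tier1 block (25 at 26) ; 90 left.
Meals tier1 at 25: fill all 35 ; 55 left.
Blood Drive tier1 at 21: fill all 40 ; 15 left.
Shelter tier1 at 19: only 15 left, fill 15.
Total = 26×25 + 25×35 + 21×40 + 19×15 = 2650.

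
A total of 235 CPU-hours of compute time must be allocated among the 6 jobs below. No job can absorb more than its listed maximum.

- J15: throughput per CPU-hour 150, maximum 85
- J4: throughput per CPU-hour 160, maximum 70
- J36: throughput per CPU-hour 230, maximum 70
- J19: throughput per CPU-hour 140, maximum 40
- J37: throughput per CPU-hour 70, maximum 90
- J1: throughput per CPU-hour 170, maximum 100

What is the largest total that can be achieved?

Order the jobs by throughput per CPU-hour: J36 230 > J1 170 > J4 160 > J15 150 > J19 140 > J37 70.
J36: +70 to 70 (cap) — 165 left.
J1: +100 to 100 (cap) — 65 left.
J4 has room for 70 but only 65 remain, so it gets 65.
Total = 160×65 + 230×70 + 170×100 = 43500.

43500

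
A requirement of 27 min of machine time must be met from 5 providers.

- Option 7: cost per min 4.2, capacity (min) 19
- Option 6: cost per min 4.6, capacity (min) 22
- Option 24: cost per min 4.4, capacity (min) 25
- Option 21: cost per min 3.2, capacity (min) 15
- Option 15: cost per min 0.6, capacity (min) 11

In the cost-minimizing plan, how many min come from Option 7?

1

Cheapest first:
Option 15 (0.6): use full 11 → 16 min to go.
Take 15 from Option 21 at 3.2 → need 1 more.
Take 1 from Option 7 at 4.2 to finish.
Option 24, Option 6: unused.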